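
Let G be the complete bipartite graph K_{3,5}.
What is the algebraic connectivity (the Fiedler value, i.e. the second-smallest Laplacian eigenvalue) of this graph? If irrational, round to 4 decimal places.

3

The graph has 8 vertices and degree multiset [5, 5, 5, 3, 3, 3, 3, 3]; D is the diagonal matrix of degrees and L = D - A. The smallest Laplacian eigenvalue is always 0. The next one, lambda_2 = 3, measures how hard the graph is to disconnect: larger values mean better connectivity. The largest eigenvalue, 8, is at most the vertex count 8.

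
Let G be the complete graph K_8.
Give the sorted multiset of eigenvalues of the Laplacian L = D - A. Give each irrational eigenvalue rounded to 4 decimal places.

The graph has 8 vertices and degree multiset [7, 7, 7, 7, 7, 7, 7, 7]; D is the diagonal matrix of degrees and L = D - A. Diagonalising L (or applying a numerical eigensolver to the 8x8 matrix) gives the spectrum above. The largest eigenvalue, 8, is at most the vertex count 8.

[0, 8, 8, 8, 8, 8, 8, 8]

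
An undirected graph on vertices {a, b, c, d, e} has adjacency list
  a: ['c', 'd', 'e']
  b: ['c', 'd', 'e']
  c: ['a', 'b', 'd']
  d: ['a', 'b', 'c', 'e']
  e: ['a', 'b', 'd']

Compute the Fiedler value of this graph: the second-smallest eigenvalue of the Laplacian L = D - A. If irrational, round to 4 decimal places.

With the vertex order [a, b, c, d, e], the degrees are [3, 3, 3, 4, 3], giving D = diag(3, 3, 3, 4, 3) and L = D - A. The smallest Laplacian eigenvalue is always 0. The next one, lambda_2 = 3, measures how hard the graph is to disconnect: larger values mean better connectivity. There is one zero in the spectrum, matching the 1 component.

3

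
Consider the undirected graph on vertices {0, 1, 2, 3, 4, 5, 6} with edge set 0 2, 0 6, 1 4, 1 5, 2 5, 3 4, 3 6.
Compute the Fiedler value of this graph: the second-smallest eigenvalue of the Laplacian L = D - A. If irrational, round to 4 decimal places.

0.7530

With the vertex order [0, 1, 2, 3, 4, 5, 6], the degrees are [2, 2, 2, 2, 2, 2, 2], giving D = diag(2, 2, 2, 2, 2, 2, 2) and L = D - A. Computing the eigenvalues of L and sorting gives [0, 0.7530, 0.7530, 2.4450, 2.4450, 3.8019, 3.8019]. The Fiedler value lambda_2 = 0.7530 is strictly positive, so the graph is connected.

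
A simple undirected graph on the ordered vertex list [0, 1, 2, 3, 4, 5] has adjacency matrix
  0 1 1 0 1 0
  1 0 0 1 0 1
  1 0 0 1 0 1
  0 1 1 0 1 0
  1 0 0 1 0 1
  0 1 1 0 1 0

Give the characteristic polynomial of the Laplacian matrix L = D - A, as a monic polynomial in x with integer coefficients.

With the vertex order [0, 1, 2, 3, 4, 5], the degrees are [3, 3, 3, 3, 3, 3], giving D = diag(3, 3, 3, 3, 3, 3) and L = D - A. L has integer entries, so p(x) = det(xI - L) has integer coefficients. Expanding the determinant yields x^6 - 18x^5 + 126x^4 - 432x^3 + 729x^2 - 486x. The coefficient of x^5 equals -trace(L) = -18, matching the sum of degrees.

x^6 - 18x^5 + 126x^4 - 432x^3 + 729x^2 - 486x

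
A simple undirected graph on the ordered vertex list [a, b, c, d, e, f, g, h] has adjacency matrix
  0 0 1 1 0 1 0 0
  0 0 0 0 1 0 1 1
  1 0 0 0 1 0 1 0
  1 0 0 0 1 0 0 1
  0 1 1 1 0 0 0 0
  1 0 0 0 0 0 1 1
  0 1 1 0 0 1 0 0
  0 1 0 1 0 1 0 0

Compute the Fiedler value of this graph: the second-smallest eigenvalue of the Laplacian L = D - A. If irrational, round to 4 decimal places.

2

Each diagonal entry of L is the vertex degree and each off-diagonal entry is -1 where an edge is present, 0 otherwise; in the order [a, b, c, d, e, f, g, h] the diagonal is [3, 3, 3, 3, 3, 3, 3, 3]. The smallest Laplacian eigenvalue is always 0. The next one, lambda_2 = 2, measures how hard the graph is to disconnect: larger values mean better connectivity. The largest eigenvalue, 6, is at most the vertex count 8.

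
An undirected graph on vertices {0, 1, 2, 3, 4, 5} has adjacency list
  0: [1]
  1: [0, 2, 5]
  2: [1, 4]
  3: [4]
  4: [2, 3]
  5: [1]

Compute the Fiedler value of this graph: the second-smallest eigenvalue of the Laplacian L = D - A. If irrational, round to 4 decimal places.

With the vertex order [0, 1, 2, 3, 4, 5], the degrees are [1, 3, 2, 1, 2, 1], giving D = diag(1, 3, 2, 1, 2, 1) and L = D - A. Computing the eigenvalues of L and sorting gives [0, 0.3249, 1, 1.4608, 3, 4.2143]. The Fiedler value lambda_2 = 0.3249 is strictly positive, so the graph is connected. The eigenvalues sum to 10, which equals trace(L) = 2|E|. The largest eigenvalue, 4.2143, is at most the vertex count 6.

0.3249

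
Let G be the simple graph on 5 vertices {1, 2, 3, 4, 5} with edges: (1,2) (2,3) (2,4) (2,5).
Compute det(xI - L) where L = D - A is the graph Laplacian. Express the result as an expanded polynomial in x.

x^5 - 8x^4 + 18x^3 - 16x^2 + 5x

Each diagonal entry of L is the vertex degree and each off-diagonal entry is -1 where an edge is present, 0 otherwise; in the order [1, 2, 3, 4, 5] the diagonal is [1, 4, 1, 1, 1]. The eigenvalues of L are [0, 1, 1, 1, 5]; the characteristic polynomial is the product of (x - lambda_i), which multiplies out to x^5 - 8x^4 + 18x^3 - 16x^2 + 5x. Since p(0) = det(-L) = 0, x divides p(x). The eigenvalues sum to 8, which equals trace(L) = 2|E|.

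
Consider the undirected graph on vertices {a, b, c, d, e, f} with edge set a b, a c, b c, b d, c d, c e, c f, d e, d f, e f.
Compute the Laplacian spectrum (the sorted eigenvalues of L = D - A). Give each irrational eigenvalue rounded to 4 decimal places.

Each diagonal entry of L is the vertex degree and each off-diagonal entry is -1 where an edge is present, 0 otherwise; in the order [a, b, c, d, e, f] the diagonal is [2, 3, 5, 4, 3, 3]. Since every row of L sums to 0, the all-ones vector is in the kernel and 0 is an eigenvalue. The eigenvalues sum to 20, which equals trace(L) = 2|E|. The largest eigenvalue, 6, is at most the vertex count 6.

[0, 1.5188, 3.3111, 4, 5.1701, 6]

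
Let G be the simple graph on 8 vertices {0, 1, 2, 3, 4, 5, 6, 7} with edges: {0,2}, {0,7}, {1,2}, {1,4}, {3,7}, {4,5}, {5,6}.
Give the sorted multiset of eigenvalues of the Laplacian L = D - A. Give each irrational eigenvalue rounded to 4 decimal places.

[0, 0.1522, 0.5858, 1.2346, 2, 2.7654, 3.4142, 3.8478]

With the vertex order [0, 1, 2, 3, 4, 5, 6, 7], the degrees are [2, 2, 2, 1, 2, 2, 1, 2], giving D = diag(2, 2, 2, 1, 2, 2, 1, 2) and L = D - A. Diagonalising L (or applying a numerical eigensolver to the 8x8 matrix) gives the spectrum above. The single zero eigenvalue shows the graph is connected. There is one zero in the spectrum, matching the 1 component.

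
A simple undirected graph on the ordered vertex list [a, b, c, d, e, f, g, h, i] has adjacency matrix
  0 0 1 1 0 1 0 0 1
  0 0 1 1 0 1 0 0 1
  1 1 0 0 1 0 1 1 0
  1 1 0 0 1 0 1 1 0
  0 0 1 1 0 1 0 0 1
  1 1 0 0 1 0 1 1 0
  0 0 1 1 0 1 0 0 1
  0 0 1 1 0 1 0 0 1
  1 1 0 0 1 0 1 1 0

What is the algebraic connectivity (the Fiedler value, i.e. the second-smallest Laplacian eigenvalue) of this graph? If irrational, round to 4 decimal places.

4

Each diagonal entry of L is the vertex degree and each off-diagonal entry is -1 where an edge is present, 0 otherwise; in the order [a, b, c, d, e, f, g, h, i] the diagonal is [4, 4, 5, 5, 4, 5, 4, 4, 5]. The smallest Laplacian eigenvalue is always 0. The next one, lambda_2 = 4, measures how hard the graph is to disconnect: larger values mean better connectivity. There is one zero in the spectrum, matching the 1 component.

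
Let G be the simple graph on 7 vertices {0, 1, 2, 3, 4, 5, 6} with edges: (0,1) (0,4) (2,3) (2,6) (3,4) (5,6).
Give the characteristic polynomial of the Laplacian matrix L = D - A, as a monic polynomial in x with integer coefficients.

x^7 - 12x^6 + 55x^5 - 120x^4 + 126x^3 - 56x^2 + 7x

With the vertex order [0, 1, 2, 3, 4, 5, 6], the degrees are [2, 1, 2, 2, 2, 1, 2], giving D = diag(2, 1, 2, 2, 2, 1, 2) and L = D - A. Computing det(xI - L) by cofactor expansion (or equivalently via sum-over-permutations) gives x^7 - 12x^6 + 55x^5 - 120x^4 + 126x^3 - 56x^2 + 7x. Since p(0) = det(-L) = 0, x divides p(x). The eigenvalues sum to 12, which equals trace(L) = 2|E|.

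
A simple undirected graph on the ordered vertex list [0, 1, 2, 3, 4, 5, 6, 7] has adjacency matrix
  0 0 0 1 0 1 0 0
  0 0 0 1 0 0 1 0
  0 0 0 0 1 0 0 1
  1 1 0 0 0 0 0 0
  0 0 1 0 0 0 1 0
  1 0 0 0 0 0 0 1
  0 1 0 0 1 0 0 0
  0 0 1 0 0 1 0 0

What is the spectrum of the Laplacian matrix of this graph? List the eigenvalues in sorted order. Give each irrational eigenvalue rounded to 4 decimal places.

[0, 0.5858, 0.5858, 2, 2, 3.4142, 3.4142, 4]

Each diagonal entry of L is the vertex degree and each off-diagonal entry is -1 where an edge is present, 0 otherwise; in the order [0, 1, 2, 3, 4, 5, 6, 7] the diagonal is [2, 2, 2, 2, 2, 2, 2, 2]. L is symmetric positive semidefinite, so every eigenvalue is real and nonnegative. The single zero eigenvalue shows the graph is connected. By the matrix-tree theorem the graph has (1/8) * product of the nonzero eigenvalues = 8 spanning trees.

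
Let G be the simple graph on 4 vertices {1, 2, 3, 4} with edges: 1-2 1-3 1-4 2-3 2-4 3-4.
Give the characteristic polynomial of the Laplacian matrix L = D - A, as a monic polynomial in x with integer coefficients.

Reading degrees in the order [1, 2, 3, 4] gives [3, 3, 3, 3]; set D = diag(3, 3, 3, 3) and form L = D - A. Computing det(xI - L) by cofactor expansion (or equivalently via sum-over-permutations) gives x^4 - 12x^3 + 48x^2 - 64x. Since p(0) = det(-L) = 0, x divides p(x). By the matrix-tree theorem the graph has (1/4) * product of the nonzero eigenvalues = 16 spanning trees.

x^4 - 12x^3 + 48x^2 - 64x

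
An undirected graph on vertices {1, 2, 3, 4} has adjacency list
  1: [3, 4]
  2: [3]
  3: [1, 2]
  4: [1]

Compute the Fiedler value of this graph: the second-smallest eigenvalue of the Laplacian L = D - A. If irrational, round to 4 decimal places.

With the vertex order [1, 2, 3, 4], the degrees are [2, 1, 2, 1], giving D = diag(2, 1, 2, 1) and L = D - A. Computing the eigenvalues of L and sorting gives [0, 0.5858, 2, 3.4142]. The Fiedler value lambda_2 = 0.5858 is strictly positive, so the graph is connected. The largest eigenvalue, 3.4142, is at most the vertex count 4.

0.5858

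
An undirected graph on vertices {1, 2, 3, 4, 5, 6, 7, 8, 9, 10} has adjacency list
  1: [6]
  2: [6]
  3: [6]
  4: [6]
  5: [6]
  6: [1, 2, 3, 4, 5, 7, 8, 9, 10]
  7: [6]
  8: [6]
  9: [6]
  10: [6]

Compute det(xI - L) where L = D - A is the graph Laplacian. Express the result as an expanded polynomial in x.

x^10 - 18x^9 + 108x^8 - 336x^7 + 630x^6 - 756x^5 + 588x^4 - 288x^3 + 81x^2 - 10x

Each diagonal entry of L is the vertex degree and each off-diagonal entry is -1 where an edge is present, 0 otherwise; in the order [1, 2, 3, 4, 5, 6, 7, 8, 9, 10] the diagonal is [1, 1, 1, 1, 1, 9, 1, 1, 1, 1]. L has integer entries, so p(x) = det(xI - L) has integer coefficients. Expanding the determinant yields x^10 - 18x^9 + 108x^8 - 336x^7 + 630x^6 - 756x^5 + 588x^4 - 288x^3 + 81x^2 - 10x. The coefficient of x^9 equals -trace(L) = -18, matching the sum of degrees.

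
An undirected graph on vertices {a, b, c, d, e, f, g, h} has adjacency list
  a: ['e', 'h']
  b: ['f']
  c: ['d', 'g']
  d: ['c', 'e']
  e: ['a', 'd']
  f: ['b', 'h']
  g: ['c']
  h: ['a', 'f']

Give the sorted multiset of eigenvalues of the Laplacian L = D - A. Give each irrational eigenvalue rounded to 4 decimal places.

Reading degrees in the order [a, b, c, d, e, f, g, h] gives [2, 1, 2, 2, 2, 2, 1, 2]; set D = diag(2, 1, 2, 2, 2, 2, 1, 2) and form L = D - A. The multiplicity of 0 as a Laplacian eigenvalue equals the number of connected components. The single zero eigenvalue shows the graph is connected. There is one zero in the spectrum, matching the 1 component.

[0, 0.1522, 0.5858, 1.2346, 2, 2.7654, 3.4142, 3.8478]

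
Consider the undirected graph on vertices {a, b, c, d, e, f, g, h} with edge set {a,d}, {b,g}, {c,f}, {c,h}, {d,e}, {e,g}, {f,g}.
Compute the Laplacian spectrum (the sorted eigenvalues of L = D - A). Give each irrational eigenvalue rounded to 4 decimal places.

Each diagonal entry of L is the vertex degree and each off-diagonal entry is -1 where an edge is present, 0 otherwise; in the order [a, b, c, d, e, f, g, h] the diagonal is [1, 1, 2, 2, 2, 2, 3, 1]. Diagonalising L (or applying a numerical eigensolver to the 8x8 matrix) gives the spectrum above. There is one zero in the spectrum, matching the 1 component. The eigenvalues sum to 14, which equals trace(L) = 2|E|.

[0, 0.1981, 0.4915, 1.3204, 1.5550, 2.8258, 3.2470, 4.3623]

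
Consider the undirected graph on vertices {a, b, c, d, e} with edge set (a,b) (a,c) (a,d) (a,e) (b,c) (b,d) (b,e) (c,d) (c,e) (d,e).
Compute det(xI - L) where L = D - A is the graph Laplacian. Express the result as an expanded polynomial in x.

Each diagonal entry of L is the vertex degree and each off-diagonal entry is -1 where an edge is present, 0 otherwise; in the order [a, b, c, d, e] the diagonal is [4, 4, 4, 4, 4]. Computing det(xI - L) by cofactor expansion (or equivalently via sum-over-permutations) gives x^5 - 20x^4 + 150x^3 - 500x^2 + 625x. The constant term is 0 because L is singular (the all-ones vector lies in its kernel). The largest eigenvalue, 5, is at most the vertex count 5. By the matrix-tree theorem the graph has (1/5) * product of the nonzero eigenvalues = 125 spanning trees.

x^5 - 20x^4 + 150x^3 - 500x^2 + 625x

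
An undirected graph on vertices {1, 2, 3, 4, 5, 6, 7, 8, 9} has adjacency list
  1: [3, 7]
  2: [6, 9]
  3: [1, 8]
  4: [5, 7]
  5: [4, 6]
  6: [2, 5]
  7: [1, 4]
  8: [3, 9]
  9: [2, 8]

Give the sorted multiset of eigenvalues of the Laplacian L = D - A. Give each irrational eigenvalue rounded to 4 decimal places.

[0, 0.4679, 0.4679, 1.6527, 1.6527, 3, 3, 3.8794, 3.8794]

With the vertex order [1, 2, 3, 4, 5, 6, 7, 8, 9], the degrees are [2, 2, 2, 2, 2, 2, 2, 2, 2], giving D = diag(2, 2, 2, 2, 2, 2, 2, 2, 2) and L = D - A. Since every row of L sums to 0, the all-ones vector is in the kernel and 0 is an eigenvalue. The single zero eigenvalue shows the graph is connected.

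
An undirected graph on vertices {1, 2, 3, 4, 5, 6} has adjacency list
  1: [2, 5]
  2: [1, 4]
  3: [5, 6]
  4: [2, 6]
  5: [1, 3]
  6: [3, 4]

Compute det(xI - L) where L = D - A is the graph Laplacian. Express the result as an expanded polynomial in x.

Each diagonal entry of L is the vertex degree and each off-diagonal entry is -1 where an edge is present, 0 otherwise; in the order [1, 2, 3, 4, 5, 6] the diagonal is [2, 2, 2, 2, 2, 2]. Computing det(xI - L) by cofactor expansion (or equivalently via sum-over-permutations) gives x^6 - 12x^5 + 54x^4 - 112x^3 + 105x^2 - 36x. The coefficient of x^5 equals -trace(L) = -12, matching the sum of degrees. The largest eigenvalue, 4, is at most the vertex count 6.

x^6 - 12x^5 + 54x^4 - 112x^3 + 105x^2 - 36x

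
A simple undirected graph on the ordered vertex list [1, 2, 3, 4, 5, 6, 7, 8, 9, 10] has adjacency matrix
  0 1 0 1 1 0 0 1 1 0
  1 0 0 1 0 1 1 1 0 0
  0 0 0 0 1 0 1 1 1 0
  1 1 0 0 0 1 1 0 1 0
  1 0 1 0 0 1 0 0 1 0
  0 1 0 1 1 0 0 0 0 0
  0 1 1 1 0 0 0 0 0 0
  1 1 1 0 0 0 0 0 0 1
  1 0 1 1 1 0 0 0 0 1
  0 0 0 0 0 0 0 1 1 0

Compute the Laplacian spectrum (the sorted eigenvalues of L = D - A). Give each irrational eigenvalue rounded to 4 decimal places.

[0, 1.5505, 2.5272, 2.8851, 3.5374, 4, 5.2541, 6.4495, 6.8608, 6.9354]

With the vertex order [1, 2, 3, 4, 5, 6, 7, 8, 9, 10], the degrees are [5, 5, 4, 5, 4, 3, 3, 4, 5, 2], giving D = diag(5, 5, 4, 5, 4, 3, 3, 4, 5, 2) and L = D - A. L is symmetric positive semidefinite, so every eigenvalue is real and nonnegative. The single zero eigenvalue shows the graph is connected. The eigenvalues sum to 40, which equals trace(L) = 2|E|.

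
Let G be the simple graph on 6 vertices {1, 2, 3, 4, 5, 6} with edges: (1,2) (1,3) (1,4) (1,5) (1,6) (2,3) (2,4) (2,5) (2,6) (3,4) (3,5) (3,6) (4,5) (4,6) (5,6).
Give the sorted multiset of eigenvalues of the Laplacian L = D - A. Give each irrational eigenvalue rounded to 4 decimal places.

Each diagonal entry of L is the vertex degree and each off-diagonal entry is -1 where an edge is present, 0 otherwise; in the order [1, 2, 3, 4, 5, 6] the diagonal is [5, 5, 5, 5, 5, 5]. L is symmetric positive semidefinite, so every eigenvalue is real and nonnegative. The single zero eigenvalue shows the graph is connected.

[0, 6, 6, 6, 6, 6]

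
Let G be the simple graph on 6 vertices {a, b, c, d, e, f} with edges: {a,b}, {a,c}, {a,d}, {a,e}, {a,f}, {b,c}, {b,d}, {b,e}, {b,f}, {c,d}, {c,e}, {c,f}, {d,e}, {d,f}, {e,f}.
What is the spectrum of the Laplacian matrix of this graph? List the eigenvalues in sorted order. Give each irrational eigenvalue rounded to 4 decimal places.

[0, 6, 6, 6, 6, 6]

Each diagonal entry of L is the vertex degree and each off-diagonal entry is -1 where an edge is present, 0 otherwise; in the order [a, b, c, d, e, f] the diagonal is [5, 5, 5, 5, 5, 5]. The multiplicity of 0 as a Laplacian eigenvalue equals the number of connected components. The largest eigenvalue, 6, is at most the vertex count 6. By the matrix-tree theorem the graph has (1/6) * product of the nonzero eigenvalues = 1296 spanning trees.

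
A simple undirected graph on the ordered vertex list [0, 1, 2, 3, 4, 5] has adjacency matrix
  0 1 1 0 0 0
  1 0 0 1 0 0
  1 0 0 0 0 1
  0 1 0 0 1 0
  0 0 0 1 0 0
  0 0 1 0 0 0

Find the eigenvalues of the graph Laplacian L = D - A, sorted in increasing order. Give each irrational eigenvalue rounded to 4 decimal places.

Each diagonal entry of L is the vertex degree and each off-diagonal entry is -1 where an edge is present, 0 otherwise; in the order [0, 1, 2, 3, 4, 5] the diagonal is [2, 2, 2, 2, 1, 1]. L is symmetric positive semidefinite, so every eigenvalue is real and nonnegative.

[0, 0.2679, 1, 2, 3, 3.7321]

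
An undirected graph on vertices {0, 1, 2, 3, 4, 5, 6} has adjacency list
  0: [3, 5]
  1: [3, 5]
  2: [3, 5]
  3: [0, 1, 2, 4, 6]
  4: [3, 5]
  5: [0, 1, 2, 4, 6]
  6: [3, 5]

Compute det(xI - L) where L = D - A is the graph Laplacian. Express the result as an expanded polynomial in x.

x^7 - 20x^6 + 155x^5 - 600x^4 + 1240x^3 - 1312x^2 + 560x

With the vertex order [0, 1, 2, 3, 4, 5, 6], the degrees are [2, 2, 2, 5, 2, 5, 2], giving D = diag(2, 2, 2, 5, 2, 5, 2) and L = D - A. The eigenvalues of L are [0, 2, 2, 2, 2, 5, 7]; the characteristic polynomial is the product of (x - lambda_i), which multiplies out to x^7 - 20x^6 + 155x^5 - 600x^4 + 1240x^3 - 1312x^2 + 560x. Since p(0) = det(-L) = 0, x divides p(x). By the matrix-tree theorem the graph has (1/7) * product of the nonzero eigenvalues = 80 spanning trees. There is one zero in the spectrum, matching the 1 component.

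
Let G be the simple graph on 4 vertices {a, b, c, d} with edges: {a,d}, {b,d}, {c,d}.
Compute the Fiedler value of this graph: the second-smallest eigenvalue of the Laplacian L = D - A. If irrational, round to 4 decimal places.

With the vertex order [a, b, c, d], the degrees are [1, 1, 1, 3], giving D = diag(1, 1, 1, 3) and L = D - A. Computing the eigenvalues of L and sorting gives [0, 1, 1, 4]. The Fiedler value lambda_2 = 1 is strictly positive, so the graph is connected.

1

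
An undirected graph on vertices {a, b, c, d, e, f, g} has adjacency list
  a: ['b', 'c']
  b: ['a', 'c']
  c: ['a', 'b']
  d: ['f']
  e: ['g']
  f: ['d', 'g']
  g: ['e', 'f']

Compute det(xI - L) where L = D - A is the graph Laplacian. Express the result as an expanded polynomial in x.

x^7 - 12x^6 + 55x^5 - 118x^4 + 114x^3 - 36x^2

Each diagonal entry of L is the vertex degree and each off-diagonal entry is -1 where an edge is present, 0 otherwise; in the order [a, b, c, d, e, f, g] the diagonal is [2, 2, 2, 1, 1, 2, 2]. L has integer entries, so p(x) = det(xI - L) has integer coefficients. Expanding the determinant yields x^7 - 12x^6 + 55x^5 - 118x^4 + 114x^3 - 36x^2. The constant term is 0 because L is singular (the all-ones vector lies in its kernel). The largest eigenvalue, 3.4142, is at most the vertex count 7. There are 2 zeros in the spectrum, matching the 2 components.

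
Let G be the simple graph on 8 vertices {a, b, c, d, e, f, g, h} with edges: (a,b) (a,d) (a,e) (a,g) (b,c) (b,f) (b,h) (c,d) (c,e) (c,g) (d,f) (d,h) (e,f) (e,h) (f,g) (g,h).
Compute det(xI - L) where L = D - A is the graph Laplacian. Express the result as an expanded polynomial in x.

x^8 - 32x^7 + 432x^6 - 3200x^5 + 14080x^4 - 36864x^3 + 53248x^2 - 32768x

Reading degrees in the order [a, b, c, d, e, f, g, h] gives [4, 4, 4, 4, 4, 4, 4, 4]; set D = diag(4, 4, 4, 4, 4, 4, 4, 4) and form L = D - A. Computing det(xI - L) by cofactor expansion (or equivalently via sum-over-permutations) gives x^8 - 32x^7 + 432x^6 - 3200x^5 + 14080x^4 - 36864x^3 + 53248x^2 - 32768x. The constant term is 0 because L is singular (the all-ones vector lies in its kernel).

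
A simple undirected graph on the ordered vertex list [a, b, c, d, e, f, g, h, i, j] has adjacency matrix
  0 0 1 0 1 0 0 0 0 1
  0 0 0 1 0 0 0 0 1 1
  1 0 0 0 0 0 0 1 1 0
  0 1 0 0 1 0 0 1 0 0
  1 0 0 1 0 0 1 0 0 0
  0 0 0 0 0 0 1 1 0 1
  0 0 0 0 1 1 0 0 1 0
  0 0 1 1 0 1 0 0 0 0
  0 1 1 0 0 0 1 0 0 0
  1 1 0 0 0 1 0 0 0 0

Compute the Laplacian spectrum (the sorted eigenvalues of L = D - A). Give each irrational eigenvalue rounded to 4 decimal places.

[0, 2, 2, 2, 2, 2, 5, 5, 5, 5]

With the vertex order [a, b, c, d, e, f, g, h, i, j], the degrees are [3, 3, 3, 3, 3, 3, 3, 3, 3, 3], giving D = diag(3, 3, 3, 3, 3, 3, 3, 3, 3, 3) and L = D - A. Since every row of L sums to 0, the all-ones vector is in the kernel and 0 is an eigenvalue. The single zero eigenvalue shows the graph is connected. The eigenvalues sum to 30, which equals trace(L) = 2|E|.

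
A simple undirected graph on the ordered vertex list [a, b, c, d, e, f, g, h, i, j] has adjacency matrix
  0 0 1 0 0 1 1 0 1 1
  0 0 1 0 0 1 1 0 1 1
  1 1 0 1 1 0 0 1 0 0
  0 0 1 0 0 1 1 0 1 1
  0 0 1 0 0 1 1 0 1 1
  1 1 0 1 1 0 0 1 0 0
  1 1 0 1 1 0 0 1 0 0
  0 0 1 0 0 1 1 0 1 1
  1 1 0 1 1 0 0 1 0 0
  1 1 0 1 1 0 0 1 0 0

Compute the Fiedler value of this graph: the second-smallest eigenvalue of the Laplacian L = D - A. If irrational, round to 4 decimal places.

5

Reading degrees in the order [a, b, c, d, e, f, g, h, i, j] gives [5, 5, 5, 5, 5, 5, 5, 5, 5, 5]; set D = diag(5, 5, 5, 5, 5, 5, 5, 5, 5, 5) and form L = D - A. The sorted Laplacian eigenvalues are [0, 5, 5, 5, 5, 5, 5, 5, 5, 10]; the algebraic connectivity is the second entry, 5. The eigenvalues sum to 50, which equals trace(L) = 2|E|.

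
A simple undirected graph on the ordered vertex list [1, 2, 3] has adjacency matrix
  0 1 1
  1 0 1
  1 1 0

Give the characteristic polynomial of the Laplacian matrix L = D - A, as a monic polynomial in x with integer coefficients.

x^3 - 6x^2 + 9x

Each diagonal entry of L is the vertex degree and each off-diagonal entry is -1 where an edge is present, 0 otherwise; in the order [1, 2, 3] the diagonal is [2, 2, 2]. Computing det(xI - L) by cofactor expansion (or equivalently via sum-over-permutations) gives x^3 - 6x^2 + 9x. Since p(0) = det(-L) = 0, x divides p(x). By the matrix-tree theorem the graph has (1/3) * product of the nonzero eigenvalues = 3 spanning trees. The largest eigenvalue, 3, is at most the vertex count 3.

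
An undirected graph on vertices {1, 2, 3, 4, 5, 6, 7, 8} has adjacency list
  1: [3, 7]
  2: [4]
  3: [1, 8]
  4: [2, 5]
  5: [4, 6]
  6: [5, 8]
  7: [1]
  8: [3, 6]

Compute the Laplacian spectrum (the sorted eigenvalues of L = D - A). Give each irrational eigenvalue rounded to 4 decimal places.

Reading degrees in the order [1, 2, 3, 4, 5, 6, 7, 8] gives [2, 1, 2, 2, 2, 2, 1, 2]; set D = diag(2, 1, 2, 2, 2, 2, 1, 2) and form L = D - A. Since every row of L sums to 0, the all-ones vector is in the kernel and 0 is an eigenvalue. The single zero eigenvalue shows the graph is connected. The largest eigenvalue, 3.8478, is at most the vertex count 8.

[0, 0.1522, 0.5858, 1.2346, 2, 2.7654, 3.4142, 3.8478]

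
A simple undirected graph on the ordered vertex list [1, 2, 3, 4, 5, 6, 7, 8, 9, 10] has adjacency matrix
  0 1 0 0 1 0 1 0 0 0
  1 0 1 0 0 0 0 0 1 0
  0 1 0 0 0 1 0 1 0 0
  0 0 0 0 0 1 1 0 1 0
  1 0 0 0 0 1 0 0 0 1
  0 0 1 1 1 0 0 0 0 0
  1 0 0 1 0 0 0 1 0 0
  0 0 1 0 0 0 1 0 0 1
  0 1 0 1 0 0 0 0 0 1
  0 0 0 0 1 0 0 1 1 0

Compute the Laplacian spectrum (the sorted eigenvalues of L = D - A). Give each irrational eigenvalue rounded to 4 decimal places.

Each diagonal entry of L is the vertex degree and each off-diagonal entry is -1 where an edge is present, 0 otherwise; in the order [1, 2, 3, 4, 5, 6, 7, 8, 9, 10] the diagonal is [3, 3, 3, 3, 3, 3, 3, 3, 3, 3]. L is symmetric positive semidefinite, so every eigenvalue is real and nonnegative.

[0, 2, 2, 2, 2, 2, 5, 5, 5, 5]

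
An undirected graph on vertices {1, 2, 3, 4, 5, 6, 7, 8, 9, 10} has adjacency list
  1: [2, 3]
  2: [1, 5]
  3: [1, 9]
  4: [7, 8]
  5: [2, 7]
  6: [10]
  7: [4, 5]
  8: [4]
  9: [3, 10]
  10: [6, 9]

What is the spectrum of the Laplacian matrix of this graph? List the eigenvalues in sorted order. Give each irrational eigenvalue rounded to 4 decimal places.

With the vertex order [1, 2, 3, 4, 5, 6, 7, 8, 9, 10], the degrees are [2, 2, 2, 2, 2, 1, 2, 1, 2, 2], giving D = diag(2, 2, 2, 2, 2, 1, 2, 1, 2, 2) and L = D - A. Diagonalising L (or applying a numerical eigensolver to the 10x10 matrix) gives the spectrum above. The single zero eigenvalue shows the graph is connected. The largest eigenvalue, 3.9021, is at most the vertex count 10.

[0, 0.0979, 0.3820, 0.8244, 1.3820, 2, 2.6180, 3.1756, 3.6180, 3.9021]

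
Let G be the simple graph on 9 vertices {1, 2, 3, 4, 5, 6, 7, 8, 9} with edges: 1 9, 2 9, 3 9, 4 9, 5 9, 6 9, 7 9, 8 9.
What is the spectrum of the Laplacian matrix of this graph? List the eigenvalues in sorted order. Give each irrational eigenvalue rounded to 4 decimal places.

[0, 1, 1, 1, 1, 1, 1, 1, 9]

Each diagonal entry of L is the vertex degree and each off-diagonal entry is -1 where an edge is present, 0 otherwise; in the order [1, 2, 3, 4, 5, 6, 7, 8, 9] the diagonal is [1, 1, 1, 1, 1, 1, 1, 1, 8]. The multiplicity of 0 as a Laplacian eigenvalue equals the number of connected components.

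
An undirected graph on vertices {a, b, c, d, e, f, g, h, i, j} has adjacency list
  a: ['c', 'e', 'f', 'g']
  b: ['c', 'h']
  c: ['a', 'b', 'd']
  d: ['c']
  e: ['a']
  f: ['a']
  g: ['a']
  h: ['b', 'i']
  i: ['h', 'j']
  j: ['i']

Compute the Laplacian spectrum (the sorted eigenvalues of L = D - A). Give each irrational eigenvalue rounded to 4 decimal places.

[0, 0.1473, 0.5085, 1, 1, 1, 2.1053, 3.1771, 3.7773, 5.2844]

Reading degrees in the order [a, b, c, d, e, f, g, h, i, j] gives [4, 2, 3, 1, 1, 1, 1, 2, 2, 1]; set D = diag(4, 2, 3, 1, 1, 1, 1, 2, 2, 1) and form L = D - A. L is symmetric positive semidefinite, so every eigenvalue is real and nonnegative. The single zero eigenvalue shows the graph is connected. The largest eigenvalue, 5.2844, is at most the vertex count 10. The eigenvalues sum to 18, which equals trace(L) = 2|E|.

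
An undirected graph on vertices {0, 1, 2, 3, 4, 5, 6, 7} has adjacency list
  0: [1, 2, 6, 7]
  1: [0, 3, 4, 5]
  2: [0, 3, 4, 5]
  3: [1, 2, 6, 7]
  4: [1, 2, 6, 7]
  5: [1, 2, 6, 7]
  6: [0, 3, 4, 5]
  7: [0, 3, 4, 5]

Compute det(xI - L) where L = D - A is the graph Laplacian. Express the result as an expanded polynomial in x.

x^8 - 32x^7 + 432x^6 - 3200x^5 + 14080x^4 - 36864x^3 + 53248x^2 - 32768x

With the vertex order [0, 1, 2, 3, 4, 5, 6, 7], the degrees are [4, 4, 4, 4, 4, 4, 4, 4], giving D = diag(4, 4, 4, 4, 4, 4, 4, 4) and L = D - A. L has integer entries, so p(x) = det(xI - L) has integer coefficients. Expanding the determinant yields x^8 - 32x^7 + 432x^6 - 3200x^5 + 14080x^4 - 36864x^3 + 53248x^2 - 32768x. The coefficient of x^7 equals -trace(L) = -32, matching the sum of degrees. By the matrix-tree theorem the graph has (1/8) * product of the nonzero eigenvalues = 4096 spanning trees.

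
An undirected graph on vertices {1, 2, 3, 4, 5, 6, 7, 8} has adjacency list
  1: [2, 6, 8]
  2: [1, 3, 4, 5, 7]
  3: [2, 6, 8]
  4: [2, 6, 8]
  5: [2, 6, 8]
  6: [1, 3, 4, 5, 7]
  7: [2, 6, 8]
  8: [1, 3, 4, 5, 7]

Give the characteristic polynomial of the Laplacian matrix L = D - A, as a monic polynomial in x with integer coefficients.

With the vertex order [1, 2, 3, 4, 5, 6, 7, 8], the degrees are [3, 5, 3, 3, 3, 5, 3, 5], giving D = diag(3, 5, 3, 3, 3, 5, 3, 5) and L = D - A. Computing det(xI - L) by cofactor expansion (or equivalently via sum-over-permutations) gives x^8 - 30x^7 + 375x^6 - 2540x^5 + 10095x^4 - 23598x^3 + 30105x^2 - 16200x. The constant term is 0 because L is singular (the all-ones vector lies in its kernel). The eigenvalues sum to 30, which equals trace(L) = 2|E|. The largest eigenvalue, 8, is at most the vertex count 8.

x^8 - 30x^7 + 375x^6 - 2540x^5 + 10095x^4 - 23598x^3 + 30105x^2 - 16200x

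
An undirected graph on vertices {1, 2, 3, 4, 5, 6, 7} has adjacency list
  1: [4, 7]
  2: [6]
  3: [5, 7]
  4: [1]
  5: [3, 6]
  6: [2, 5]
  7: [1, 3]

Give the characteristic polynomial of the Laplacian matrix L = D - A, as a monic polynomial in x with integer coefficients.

x^7 - 12x^6 + 55x^5 - 120x^4 + 126x^3 - 56x^2 + 7x

Reading degrees in the order [1, 2, 3, 4, 5, 6, 7] gives [2, 1, 2, 1, 2, 2, 2]; set D = diag(2, 1, 2, 1, 2, 2, 2) and form L = D - A. Computing det(xI - L) by cofactor expansion (or equivalently via sum-over-permutations) gives x^7 - 12x^6 + 55x^5 - 120x^4 + 126x^3 - 56x^2 + 7x. Since p(0) = det(-L) = 0, x divides p(x).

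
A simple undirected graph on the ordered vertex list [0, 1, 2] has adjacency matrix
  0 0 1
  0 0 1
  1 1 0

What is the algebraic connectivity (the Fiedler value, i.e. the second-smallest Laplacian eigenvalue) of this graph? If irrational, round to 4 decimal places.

With the vertex order [0, 1, 2], the degrees are [1, 1, 2], giving D = diag(1, 1, 2) and L = D - A. The smallest Laplacian eigenvalue is always 0. The next one, lambda_2 = 1, measures how hard the graph is to disconnect: larger values mean better connectivity. The largest eigenvalue, 3, is at most the vertex count 3.

1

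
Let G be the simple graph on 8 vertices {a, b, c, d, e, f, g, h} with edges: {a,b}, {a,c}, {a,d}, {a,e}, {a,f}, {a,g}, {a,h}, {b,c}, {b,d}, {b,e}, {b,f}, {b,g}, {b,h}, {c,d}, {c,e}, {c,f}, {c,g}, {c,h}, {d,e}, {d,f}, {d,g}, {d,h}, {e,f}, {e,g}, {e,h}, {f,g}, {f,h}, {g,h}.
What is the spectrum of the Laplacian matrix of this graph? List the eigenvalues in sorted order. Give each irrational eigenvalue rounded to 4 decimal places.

Reading degrees in the order [a, b, c, d, e, f, g, h] gives [7, 7, 7, 7, 7, 7, 7, 7]; set D = diag(7, 7, 7, 7, 7, 7, 7, 7) and form L = D - A. Since every row of L sums to 0, the all-ones vector is in the kernel and 0 is an eigenvalue. The single zero eigenvalue shows the graph is connected. There is one zero in the spectrum, matching the 1 component. The largest eigenvalue, 8, is at most the vertex count 8.

[0, 8, 8, 8, 8, 8, 8, 8]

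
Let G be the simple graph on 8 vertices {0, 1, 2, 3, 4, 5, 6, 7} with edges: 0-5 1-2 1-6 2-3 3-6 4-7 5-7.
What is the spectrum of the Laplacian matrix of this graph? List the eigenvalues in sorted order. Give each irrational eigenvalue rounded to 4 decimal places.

[0, 0, 0.5858, 2, 2, 2, 3.4142, 4]

With the vertex order [0, 1, 2, 3, 4, 5, 6, 7], the degrees are [1, 2, 2, 2, 1, 2, 2, 2], giving D = diag(1, 2, 2, 2, 1, 2, 2, 2) and L = D - A. Diagonalising L (or applying a numerical eigensolver to the 8x8 matrix) gives the spectrum above. The 2 zero eigenvalues correspond to the 2 connected components.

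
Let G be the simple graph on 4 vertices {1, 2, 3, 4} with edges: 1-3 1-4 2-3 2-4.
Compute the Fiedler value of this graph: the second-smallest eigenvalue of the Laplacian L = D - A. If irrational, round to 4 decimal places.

Each diagonal entry of L is the vertex degree and each off-diagonal entry is -1 where an edge is present, 0 otherwise; in the order [1, 2, 3, 4] the diagonal is [2, 2, 2, 2]. The smallest Laplacian eigenvalue is always 0. The next one, lambda_2 = 2, measures how hard the graph is to disconnect: larger values mean better connectivity. The eigenvalues sum to 8, which equals trace(L) = 2|E|.

2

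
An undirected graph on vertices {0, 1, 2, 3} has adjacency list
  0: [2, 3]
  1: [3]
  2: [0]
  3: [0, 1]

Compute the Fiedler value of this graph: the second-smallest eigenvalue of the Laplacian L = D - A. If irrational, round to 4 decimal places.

0.5858

Reading degrees in the order [0, 1, 2, 3] gives [2, 1, 1, 2]; set D = diag(2, 1, 1, 2) and form L = D - A. The smallest Laplacian eigenvalue is always 0. The next one, lambda_2 = 0.5858, measures how hard the graph is to disconnect: larger values mean better connectivity. The largest eigenvalue, 3.4142, is at most the vertex count 4. There is one zero in the spectrum, matching the 1 component.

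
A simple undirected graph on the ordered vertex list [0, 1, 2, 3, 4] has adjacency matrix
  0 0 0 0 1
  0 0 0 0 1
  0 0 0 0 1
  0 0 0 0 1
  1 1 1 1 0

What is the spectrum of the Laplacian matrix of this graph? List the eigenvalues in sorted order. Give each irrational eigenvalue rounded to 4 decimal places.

[0, 1, 1, 1, 5]

Reading degrees in the order [0, 1, 2, 3, 4] gives [1, 1, 1, 1, 4]; set D = diag(1, 1, 1, 1, 4) and form L = D - A. Since every row of L sums to 0, the all-ones vector is in the kernel and 0 is an eigenvalue. The single zero eigenvalue shows the graph is connected. The largest eigenvalue, 5, is at most the vertex count 5. The eigenvalues sum to 8, which equals trace(L) = 2|E|.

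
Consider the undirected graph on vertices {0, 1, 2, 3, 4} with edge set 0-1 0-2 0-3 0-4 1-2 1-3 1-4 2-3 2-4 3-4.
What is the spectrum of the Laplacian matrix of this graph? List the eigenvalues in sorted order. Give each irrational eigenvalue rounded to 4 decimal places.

[0, 5, 5, 5, 5]

Reading degrees in the order [0, 1, 2, 3, 4] gives [4, 4, 4, 4, 4]; set D = diag(4, 4, 4, 4, 4) and form L = D - A. Diagonalising L (or applying a numerical eigensolver to the 5x5 matrix) gives the spectrum above. By the matrix-tree theorem the graph has (1/5) * product of the nonzero eigenvalues = 125 spanning trees.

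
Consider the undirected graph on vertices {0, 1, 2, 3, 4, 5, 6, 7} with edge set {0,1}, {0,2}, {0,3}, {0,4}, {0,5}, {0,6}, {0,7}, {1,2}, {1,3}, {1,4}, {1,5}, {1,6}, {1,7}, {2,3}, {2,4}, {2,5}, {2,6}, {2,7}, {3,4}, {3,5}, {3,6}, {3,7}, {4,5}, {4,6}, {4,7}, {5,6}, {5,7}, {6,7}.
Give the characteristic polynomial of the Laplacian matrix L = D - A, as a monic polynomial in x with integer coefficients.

x^8 - 56x^7 + 1344x^6 - 17920x^5 + 143360x^4 - 688128x^3 + 1835008x^2 - 2097152x

With the vertex order [0, 1, 2, 3, 4, 5, 6, 7], the degrees are [7, 7, 7, 7, 7, 7, 7, 7], giving D = diag(7, 7, 7, 7, 7, 7, 7, 7) and L = D - A. The eigenvalues of L are [0, 8, 8, 8, 8, 8, 8, 8]; the characteristic polynomial is the product of (x - lambda_i), which multiplies out to x^8 - 56x^7 + 1344x^6 - 17920x^5 + 143360x^4 - 688128x^3 + 1835008x^2 - 2097152x. The constant term is 0 because L is singular (the all-ones vector lies in its kernel). By the matrix-tree theorem the graph has (1/8) * product of the nonzero eigenvalues = 262144 spanning trees. The eigenvalues sum to 56, which equals trace(L) = 2|E|.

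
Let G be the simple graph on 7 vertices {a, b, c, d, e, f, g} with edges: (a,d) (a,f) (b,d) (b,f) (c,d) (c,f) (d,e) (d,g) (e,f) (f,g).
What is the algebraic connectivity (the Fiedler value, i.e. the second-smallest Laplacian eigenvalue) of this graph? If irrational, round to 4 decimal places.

2

Reading degrees in the order [a, b, c, d, e, f, g] gives [2, 2, 2, 5, 2, 5, 2]; set D = diag(2, 2, 2, 5, 2, 5, 2) and form L = D - A. The smallest Laplacian eigenvalue is always 0. The next one, lambda_2 = 2, measures how hard the graph is to disconnect: larger values mean better connectivity. The largest eigenvalue, 7, is at most the vertex count 7. By the matrix-tree theorem the graph has (1/7) * product of the nonzero eigenvalues = 80 spanning trees.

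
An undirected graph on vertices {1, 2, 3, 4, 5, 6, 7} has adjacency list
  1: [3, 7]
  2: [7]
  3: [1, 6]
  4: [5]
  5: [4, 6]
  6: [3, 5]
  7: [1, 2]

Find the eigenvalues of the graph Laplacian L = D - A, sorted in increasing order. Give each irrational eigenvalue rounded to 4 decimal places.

With the vertex order [1, 2, 3, 4, 5, 6, 7], the degrees are [2, 1, 2, 1, 2, 2, 2], giving D = diag(2, 1, 2, 1, 2, 2, 2) and L = D - A. Since every row of L sums to 0, the all-ones vector is in the kernel and 0 is an eigenvalue. There is one zero in the spectrum, matching the 1 component.

[0, 0.1981, 0.7530, 1.5550, 2.4450, 3.2470, 3.8019]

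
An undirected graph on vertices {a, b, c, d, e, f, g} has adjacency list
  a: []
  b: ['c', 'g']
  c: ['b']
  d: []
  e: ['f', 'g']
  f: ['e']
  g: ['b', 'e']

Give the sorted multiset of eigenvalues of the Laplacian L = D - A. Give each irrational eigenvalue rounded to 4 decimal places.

With the vertex order [a, b, c, d, e, f, g], the degrees are [0, 2, 1, 0, 2, 1, 2], giving D = diag(0, 2, 1, 0, 2, 1, 2) and L = D - A. L is symmetric positive semidefinite, so every eigenvalue is real and nonnegative. The 3 zero eigenvalues correspond to the 3 connected components.

[0, 0, 0, 0.3820, 1.3820, 2.6180, 3.6180]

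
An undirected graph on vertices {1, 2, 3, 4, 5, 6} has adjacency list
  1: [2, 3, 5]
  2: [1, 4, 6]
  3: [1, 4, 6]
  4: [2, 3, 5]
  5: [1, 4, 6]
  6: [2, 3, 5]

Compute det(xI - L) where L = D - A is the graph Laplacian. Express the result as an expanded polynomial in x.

x^6 - 18x^5 + 126x^4 - 432x^3 + 729x^2 - 486x

With the vertex order [1, 2, 3, 4, 5, 6], the degrees are [3, 3, 3, 3, 3, 3], giving D = diag(3, 3, 3, 3, 3, 3) and L = D - A. L has integer entries, so p(x) = det(xI - L) has integer coefficients. Expanding the determinant yields x^6 - 18x^5 + 126x^4 - 432x^3 + 729x^2 - 486x. The constant term is 0 because L is singular (the all-ones vector lies in its kernel).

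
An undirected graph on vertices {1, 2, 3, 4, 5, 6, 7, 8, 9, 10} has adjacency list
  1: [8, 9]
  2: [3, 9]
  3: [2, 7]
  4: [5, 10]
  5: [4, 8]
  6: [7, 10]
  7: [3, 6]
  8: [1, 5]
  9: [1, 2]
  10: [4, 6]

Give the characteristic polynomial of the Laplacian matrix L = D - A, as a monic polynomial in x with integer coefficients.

Reading degrees in the order [1, 2, 3, 4, 5, 6, 7, 8, 9, 10] gives [2, 2, 2, 2, 2, 2, 2, 2, 2, 2]; set D = diag(2, 2, 2, 2, 2, 2, 2, 2, 2, 2) and form L = D - A. L has integer entries, so p(x) = det(xI - L) has integer coefficients. Expanding the determinant yields x^10 - 20x^9 + 170x^8 - 800x^7 + 2275x^6 - 4004x^5 + 4290x^4 - 2640x^3 + 825x^2 - 100x. The constant term is 0 because L is singular (the all-ones vector lies in its kernel).

x^10 - 20x^9 + 170x^8 - 800x^7 + 2275x^6 - 4004x^5 + 4290x^4 - 2640x^3 + 825x^2 - 100x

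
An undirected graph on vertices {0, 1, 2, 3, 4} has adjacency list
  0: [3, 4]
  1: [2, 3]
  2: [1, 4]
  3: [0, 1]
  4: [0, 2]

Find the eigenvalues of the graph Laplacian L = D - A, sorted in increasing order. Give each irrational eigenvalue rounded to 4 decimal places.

[0, 1.3820, 1.3820, 3.6180, 3.6180]

Reading degrees in the order [0, 1, 2, 3, 4] gives [2, 2, 2, 2, 2]; set D = diag(2, 2, 2, 2, 2) and form L = D - A. Since every row of L sums to 0, the all-ones vector is in the kernel and 0 is an eigenvalue. There is one zero in the spectrum, matching the 1 component.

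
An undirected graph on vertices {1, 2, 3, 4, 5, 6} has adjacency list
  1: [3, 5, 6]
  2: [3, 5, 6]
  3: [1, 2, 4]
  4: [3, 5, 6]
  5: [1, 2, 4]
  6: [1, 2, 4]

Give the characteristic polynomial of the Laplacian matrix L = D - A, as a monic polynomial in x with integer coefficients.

x^6 - 18x^5 + 126x^4 - 432x^3 + 729x^2 - 486x

Reading degrees in the order [1, 2, 3, 4, 5, 6] gives [3, 3, 3, 3, 3, 3]; set D = diag(3, 3, 3, 3, 3, 3) and form L = D - A. L has integer entries, so p(x) = det(xI - L) has integer coefficients. Expanding the determinant yields x^6 - 18x^5 + 126x^4 - 432x^3 + 729x^2 - 486x. Since p(0) = det(-L) = 0, x divides p(x). There is one zero in the spectrum, matching the 1 component.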